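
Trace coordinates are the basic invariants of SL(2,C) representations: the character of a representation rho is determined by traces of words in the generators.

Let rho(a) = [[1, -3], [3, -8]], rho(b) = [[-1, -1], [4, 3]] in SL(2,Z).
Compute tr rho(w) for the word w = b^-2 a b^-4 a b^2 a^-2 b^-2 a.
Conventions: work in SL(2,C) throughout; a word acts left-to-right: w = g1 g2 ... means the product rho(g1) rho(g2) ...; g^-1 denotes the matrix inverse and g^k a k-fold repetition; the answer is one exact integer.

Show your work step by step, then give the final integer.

rho(b^-1) = [[3, 1], [-4, -1]]
... * rho(b^-1) = [[3, 1], [-4, -1]]  ->  [[5, 2], [-8, -3]]
... * rho(a) = [[1, -3], [3, -8]]  ->  [[11, -31], [-17, 48]]
... * rho(b^-1) = [[3, 1], [-4, -1]]  ->  [[157, 42], [-243, -65]]
... * rho(b^-1) = [[3, 1], [-4, -1]]  ->  [[303, 115], [-469, -178]]
... * rho(b^-1) = [[3, 1], [-4, -1]]  ->  [[449, 188], [-695, -291]]
... * rho(b^-1) = [[3, 1], [-4, -1]]  ->  [[595, 261], [-921, -404]]
... * rho(a) = [[1, -3], [3, -8]]  ->  [[1378, -3873], [-2133, 5995]]
... * rho(b) = [[-1, -1], [4, 3]]  ->  [[-16870, -12997], [26113, 20118]]
... * rho(b) = [[-1, -1], [4, 3]]  ->  [[-35118, -22121], [54359, 34241]]
... * rho(a^-1) = [[-8, 3], [-3, 1]]  ->  [[347307, -127475], [-537595, 197318]]
... * rho(a^-1) = [[-8, 3], [-3, 1]]  ->  [[-2396031, 914446], [3708806, -1415467]]
... * rho(b^-1) = [[3, 1], [-4, -1]]  ->  [[-10845877, -3310477], [16788286, 5124273]]
... * rho(b^-1) = [[3, 1], [-4, -1]]  ->  [[-19295723, -7535400], [29867766, 11664013]]
... * rho(a) = [[1, -3], [3, -8]]  ->  [[-41901923, 118170369], [64859805, -182915402]]
tr = -41901923 + -182915402 = -224817325

-224817325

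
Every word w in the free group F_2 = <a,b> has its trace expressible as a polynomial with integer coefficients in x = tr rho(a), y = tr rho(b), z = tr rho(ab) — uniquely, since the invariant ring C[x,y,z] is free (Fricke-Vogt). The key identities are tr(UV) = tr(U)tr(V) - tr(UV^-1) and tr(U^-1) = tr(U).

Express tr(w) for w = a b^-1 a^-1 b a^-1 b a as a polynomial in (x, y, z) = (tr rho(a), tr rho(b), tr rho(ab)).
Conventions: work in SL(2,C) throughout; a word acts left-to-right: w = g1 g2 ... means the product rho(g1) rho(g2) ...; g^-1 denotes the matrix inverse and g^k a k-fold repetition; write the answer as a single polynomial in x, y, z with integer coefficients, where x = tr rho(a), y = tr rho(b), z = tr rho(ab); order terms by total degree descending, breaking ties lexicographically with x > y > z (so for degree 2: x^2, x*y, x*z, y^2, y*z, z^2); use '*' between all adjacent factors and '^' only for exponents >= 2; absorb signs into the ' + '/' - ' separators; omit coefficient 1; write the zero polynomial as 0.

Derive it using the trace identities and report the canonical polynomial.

tr(b a b) = tr(b) * tr(a b) - tr(a)   [square of b] = y*z - x
tr(b a b a) = tr(a b) * tr(a b) - tr(1)   [split at a repeated a] = z^2 - 2
tr(b a^-1 b a) = tr(b a b) * tr(a) - tr(b a b a)   [inverse elimination on a] = x*y*z - x^2 - z^2 + 2
tr(b^2) = tr(b) * tr(b) - tr(1)   [square of b] = y^2 - 2
tr(a^2 b^2) = tr(a) * tr(b^2 a) - tr(b^2)   [square of a] = x*y*z - x^2 - y^2 + 2
tr(a^2 b) = tr(a) * tr(b a) - tr(b)   [square of a] = x*z - y
tr(b a^2 b^2) = tr(b) * tr(a^2 b^2) - tr(a^2 b)   [square of b] = x*y^2*z - x^2*y - y^3 - x*z + 3*y
tr(b^2 a b a) = tr(b) * tr(a b a b) - tr(a b a)   [square of b] = y*z^2 - x*z - y
tr(b^2 a b) = tr(b) * tr(a b^2) - tr(a b)   [square of b] = y^2*z - x*y - z
tr(b a^2 b^2 a) = tr(a) * tr(b^2 a b a) - tr(b^2 a b)   [square of a] = x*y*z^2 - x^2*z - y^2*z + z
tr(b a^-1 b a^2 b) = tr(b a^2 b^2) * tr(a) - tr(b a^2 b^2 a)   [inverse elimination on a] = x^2*y^2*z - x^3*y - x*y^3 - x*y*z^2 + y^2*z + 3*x*y - z
tr(b a^2 b a b) = tr(a) * tr(b a b^2 a) - tr(b a b^2)   [square of a] = x*y*z^2 - x^2*z - y^2*z + z
tr(b a b a b a) = tr(a b) * tr(a b a b) - tr(a^-1 b^-1)   [split at a repeated a] = z^3 - 3*z
tr(b a^2 b a b a) = tr(a) * tr(b a b a b a) - tr(b a b a b)   [square of a] = x*z^3 - y*z^2 - 2*x*z + y
tr(b a^-1 b a^2 b a) = tr(b a^2 b a b) * tr(a) - tr(b a^2 b a b a)   [inverse elimination on a] = x^2*y*z^2 - x^3*z - x*y^2*z - x*z^3 + y*z^2 + 3*x*z - y
tr(a^-1 b a^-1 b a^2 b) = tr(b a^-1 b a^2 b) * tr(a) - tr(b a^-1 b a^2 b a)   [inverse elimination on a] = x^3*y^2*z - x^4*y - x^2*y^3 - 2*x^2*y*z^2 + x^3*z + 2*x*y^2*z + x*z^3 + 3*x^2*y - y*z^2 - 4*x*z + y
tr(a b^-1 a^-1 b a^-1 b a) = tr(a^-1 b a^-1 b a^2) * tr(b) - tr(a^-1 b a^-1 b a^2 b)   [inverse elimination on b] = -x^3*y^2*z + x^4*y + x^2*y^3 + 2*x^2*y*z^2 - x^3*z - x*y^2*z - x*z^3 - 4*x^2*y + 4*x*z + y

-x^3*y^2*z + x^4*y + x^2*y^3 + 2*x^2*y*z^2 - x^3*z - x*y^2*z - x*z^3 - 4*x^2*y + 4*x*z + y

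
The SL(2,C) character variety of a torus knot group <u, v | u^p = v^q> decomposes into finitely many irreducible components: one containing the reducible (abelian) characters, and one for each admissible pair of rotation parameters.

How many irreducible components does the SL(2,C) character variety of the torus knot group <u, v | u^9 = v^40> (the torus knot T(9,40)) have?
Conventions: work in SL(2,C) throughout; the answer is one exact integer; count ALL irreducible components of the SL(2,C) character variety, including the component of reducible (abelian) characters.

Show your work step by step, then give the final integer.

Gamma = < u, v | u^9 = v^40 > (torus knot T(9,40)); the central element u^9 = v^40 acts as +I or -I in any irreducible SL(2,C) representation.
On an irreducible component, tr(u) is locked at 2*cos(pi*alpha/9) for some alpha in 1..8, and tr(v) at 2*cos(pi*beta/40) for some beta in 1..39.
The two central values (-1)^alpha I and (-1)^beta I must be the same matrix, so alpha and beta share a parity.
Enumerate parity-matched pairs: 4*20 odd-odd plus 4*19 even-even gives 156.
Total: 156 irreducible-character components + 1 reducible (abelian) component = 157.

157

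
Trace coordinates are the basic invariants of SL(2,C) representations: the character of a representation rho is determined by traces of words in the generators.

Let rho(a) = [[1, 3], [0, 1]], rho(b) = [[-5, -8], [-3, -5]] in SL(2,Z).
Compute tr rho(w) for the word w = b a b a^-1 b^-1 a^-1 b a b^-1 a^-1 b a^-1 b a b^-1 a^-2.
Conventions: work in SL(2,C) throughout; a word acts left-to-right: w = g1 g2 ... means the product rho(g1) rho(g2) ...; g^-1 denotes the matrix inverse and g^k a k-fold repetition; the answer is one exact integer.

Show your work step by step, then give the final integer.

-20735038

rho(b) = [[-5, -8], [-3, -5]]
... * rho(a) = [[1, 3], [0, 1]]  ->  [[-5, -23], [-3, -14]]
... * rho(b) = [[-5, -8], [-3, -5]]  ->  [[94, 155], [57, 94]]
... * rho(a^-1) = [[1, -3], [0, 1]]  ->  [[94, -127], [57, -77]]
... * rho(b^-1) = [[-5, 8], [3, -5]]  ->  [[-851, 1387], [-516, 841]]
... * rho(a^-1) = [[1, -3], [0, 1]]  ->  [[-851, 3940], [-516, 2389]]
... * rho(b) = [[-5, -8], [-3, -5]]  ->  [[-7565, -12892], [-4587, -7817]]
... * rho(a) = [[1, 3], [0, 1]]  ->  [[-7565, -35587], [-4587, -21578]]
... * rho(b^-1) = [[-5, 8], [3, -5]]  ->  [[-68936, 117415], [-41799, 71194]]
... * rho(a^-1) = [[1, -3], [0, 1]]  ->  [[-68936, 324223], [-41799, 196591]]
... * rho(b) = [[-5, -8], [-3, -5]]  ->  [[-627989, -1069627], [-380778, -648563]]
... * rho(a^-1) = [[1, -3], [0, 1]]  ->  [[-627989, 814340], [-380778, 493771]]
... * rho(b) = [[-5, -8], [-3, -5]]  ->  [[696925, 952212], [422577, 577369]]
... * rho(a) = [[1, 3], [0, 1]]  ->  [[696925, 3042987], [422577, 1845100]]
... * rho(b^-1) = [[-5, 8], [3, -5]]  ->  [[5644336, -9639535], [3422415, -5844884]]
... * rho(a^-1) = [[1, -3], [0, 1]]  ->  [[5644336, -26572543], [3422415, -16112129]]
... * rho(a^-1) = [[1, -3], [0, 1]]  ->  [[5644336, -43505551], [3422415, -26379374]]
tr = 5644336 + -26379374 = -20735038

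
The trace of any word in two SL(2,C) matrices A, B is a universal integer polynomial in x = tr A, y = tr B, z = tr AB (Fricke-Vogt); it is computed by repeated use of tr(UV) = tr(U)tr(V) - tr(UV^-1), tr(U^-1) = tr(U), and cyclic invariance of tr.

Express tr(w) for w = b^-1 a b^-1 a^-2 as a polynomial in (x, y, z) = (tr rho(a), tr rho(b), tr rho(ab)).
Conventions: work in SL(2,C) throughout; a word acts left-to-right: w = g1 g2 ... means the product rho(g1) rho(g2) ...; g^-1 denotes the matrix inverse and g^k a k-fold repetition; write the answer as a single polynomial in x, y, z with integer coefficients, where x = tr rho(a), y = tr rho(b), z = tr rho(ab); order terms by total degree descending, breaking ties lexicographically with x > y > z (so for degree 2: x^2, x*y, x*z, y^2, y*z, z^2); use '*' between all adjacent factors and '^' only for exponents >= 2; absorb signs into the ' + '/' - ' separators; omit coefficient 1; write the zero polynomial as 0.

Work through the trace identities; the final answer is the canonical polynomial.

x^2*y*z - x^3 - x*y^2 - x*z^2 + y*z + 3*x

tr(a^-1) = tr(a) = x
tr(a^-1 b) = tr(b)*tr(a) - tr(b a) = x*y - z
tr(b^-1 a^-1) = tr(a^-1)*tr(b) - tr(a^-1 b) = z
so tr(b a b) = tr(b)*tr(a b) - tr(a) = y*z - x
reduce: tr(b a b a) = tr(b a)*tr(b a) - tr(1) = z^2 - 2
tr(b a b a^-1) = tr(b a b)*tr(a) - tr(b a b a) = x*y*z - x^2 - z^2 + 2
tr(a^-2 b a b) = tr(b a b a^-1)*tr(a) - tr(b a b) = x^2*y*z - x^3 - x*z^2 - y*z + 3*x
so tr(a b^-1 a^-2 b) = tr(a^-2 b a)*tr(b) - tr(a^-2 b a b) = -x^2*y*z + x^3 + x*y^2 + x*z^2 - 3*x
so tr(b^-1 a b^-1 a^-2) = tr(a b^-1 a^-2)*tr(b) - tr(a b^-1 a^-2 b) = x^2*y*z - x^3 - x*y^2 - x*z^2 + y*z + 3*x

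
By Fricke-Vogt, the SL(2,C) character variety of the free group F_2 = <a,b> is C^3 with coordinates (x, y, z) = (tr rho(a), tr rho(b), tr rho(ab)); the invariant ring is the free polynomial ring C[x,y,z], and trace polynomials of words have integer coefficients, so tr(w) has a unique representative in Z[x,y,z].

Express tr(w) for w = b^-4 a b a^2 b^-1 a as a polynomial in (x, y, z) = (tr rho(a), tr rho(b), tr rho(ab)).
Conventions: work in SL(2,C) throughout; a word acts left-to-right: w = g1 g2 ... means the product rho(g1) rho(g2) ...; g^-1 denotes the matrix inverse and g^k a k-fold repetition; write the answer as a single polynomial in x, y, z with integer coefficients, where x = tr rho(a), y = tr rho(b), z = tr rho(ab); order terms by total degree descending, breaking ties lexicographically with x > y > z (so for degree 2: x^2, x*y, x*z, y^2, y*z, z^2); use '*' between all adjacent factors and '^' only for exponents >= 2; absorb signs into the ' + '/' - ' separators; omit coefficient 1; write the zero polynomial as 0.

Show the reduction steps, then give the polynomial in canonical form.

tr(a b a) = tr(a)*tr(b a) - tr(b)   [square of a] = x*z - y
tr(a b a^2) = tr(a)*tr(a b a) - tr(a b)   [square of a] = x^2*z - x*y - z
tr(a^2 b a^2) = tr(a)*tr(a b a^2) - tr(a b a)   [square of a] = x^3*z - x^2*y - 2*x*z + y
tr(b a b a) = tr(a b)*tr(a b) - tr(1)   [split at a repeated a] = z^2 - 2
tr(b a b) = tr(b)*tr(a b) - tr(a)   [square of b] = y*z - x
tr(b a^2 b a) = tr(a)*tr(b a b a) - tr(b a b)   [square of a] = x*z^2 - y*z - x
tr(b^2) = tr(b)*tr(b) - tr(1)   [square of b] = y^2 - 2
tr(b a^2 b) = tr(a)*tr(b^2 a) - tr(b^2)   [square of a] = x*y*z - x^2 - y^2 + 2
tr(a^2 b a^2 b) = tr(a)*tr(b a^2 b a) - tr(b a^2 b)   [square of a] = x^2*z^2 - 2*x*y*z + y^2 - 2
tr(a b a^2 b^-1 a) = tr(a^2 b a^2)*tr(b) - tr(a^2 b a^2 b)   [inverse elimination on b] = x^3*y*z - x^2*y^2 - x^2*z^2 + 2
tr(a b a b a^2) = tr(a)*tr(a b a b a) - tr(a b a b)   [square of a] = x^2*z^2 - x*y*z - x^2 - z^2 + 2
tr(b a b a b a) = tr(a b a b)*tr(a b) - tr(b a)   [split at a repeated a] = z^3 - 3*z
tr(b a b a b) = tr(b)*tr(a b a b) - tr(a b a)   [square of b] = y*z^2 - x*z - y
tr(a b a b a^2 b) = tr(a)*tr(b a b a b a) - tr(b a b a b)   [square of a] = x*z^3 - y*z^2 - 2*x*z + y
tr(a b a^2 b^-1 a b) = tr(a b a b a^2)*tr(b) - tr(a b a b a^2 b)   [inverse elimination on b] = x^2*y*z^2 - x*y^2*z - x*z^3 - x^2*y + 2*x*z + y
tr(a b a^2 b^-1 a b^-1) = tr(a b a^2 b^-1 a)*tr(b) - tr(a b a^2 b^-1 a b)   [inverse elimination on b] = x^3*y^2*z - x^2*y^3 - 2*x^2*y*z^2 + x*y^2*z + x*z^3 + x^2*y - 2*x*z + y
tr(a b a^2 b^-1 a b^-2) = tr(a b a^2 b^-1 a b^-1)*tr(b) - tr(a b a^2 b^-1 a)   [inverse elimination on b] = x^3*y^3*z - x^2*y^4 - 2*x^2*y^2*z^2 - x^3*y*z + x*y^3*z + x*y*z^3 + 2*x^2*y^2 + x^2*z^2 - 2*x*y*z + y^2 - 2
tr(a b a^2 b^-1 a b^-3) = tr(a b a^2 b^-1 a b^-2)*tr(b) - tr(a b a^2 b^-1 a b^-1)   [inverse elimination on b] = x^3*y^4*z - x^2*y^5 - 2*x^2*y^3*z^2 - 2*x^3*y^2*z + x*y^4*z + x*y^2*z^3 + 3*x^2*y^3 + 3*x^2*y*z^2 - 3*x*y^2*z - x*z^3 - x^2*y + y^3 + 2*x*z - 3*y
tr(b^-4 a b a^2 b^-1 a) = tr(a b a^2 b^-1 a b^-3)*tr(b) - tr(a b a^2 b^-1 a b^-2)   [inverse elimination on b] = x^3*y^5*z - x^2*y^6 - 2*x^2*y^4*z^2 - 3*x^3*y^3*z + x*y^5*z + x*y^3*z^3 + 4*x^2*y^4 + 5*x^2*y^2*z^2 + x^3*y*z - 4*x*y^3*z - 2*x*y*z^3 - 3*x^2*y^2 - x^2*z^2 + y^4 + 4*x*y*z - 4*y^2 + 2

x^3*y^5*z - x^2*y^6 - 2*x^2*y^4*z^2 - 3*x^3*y^3*z + x*y^5*z + x*y^3*z^3 + 4*x^2*y^4 + 5*x^2*y^2*z^2 + x^3*y*z - 4*x*y^3*z - 2*x*y*z^3 - 3*x^2*y^2 - x^2*z^2 + y^4 + 4*x*y*z - 4*y^2 + 2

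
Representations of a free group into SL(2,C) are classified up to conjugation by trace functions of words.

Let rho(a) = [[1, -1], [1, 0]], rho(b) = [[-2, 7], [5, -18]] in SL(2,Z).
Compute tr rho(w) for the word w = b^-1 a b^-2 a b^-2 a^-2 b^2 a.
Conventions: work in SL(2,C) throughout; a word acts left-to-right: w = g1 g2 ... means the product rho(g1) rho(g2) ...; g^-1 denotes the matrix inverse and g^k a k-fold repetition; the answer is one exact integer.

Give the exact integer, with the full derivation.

rho(b^-1) = [[-18, -7], [-5, -2]]
... * rho(a) = [[1, -1], [1, 0]]  ->  [[-25, 18], [-7, 5]]
... * rho(b^-1) = [[-18, -7], [-5, -2]]  ->  [[360, 139], [101, 39]]
... * rho(b^-1) = [[-18, -7], [-5, -2]]  ->  [[-7175, -2798], [-2013, -785]]
... * rho(a) = [[1, -1], [1, 0]]  ->  [[-9973, 7175], [-2798, 2013]]
... * rho(b^-1) = [[-18, -7], [-5, -2]]  ->  [[143639, 55461], [40299, 15560]]
... * rho(b^-1) = [[-18, -7], [-5, -2]]  ->  [[-2862807, -1116395], [-803182, -313213]]
... * rho(a^-1) = [[0, 1], [-1, 1]]  ->  [[1116395, -3979202], [313213, -1116395]]
... * rho(a^-1) = [[0, 1], [-1, 1]]  ->  [[3979202, -2862807], [1116395, -803182]]
... * rho(b) = [[-2, 7], [5, -18]]  ->  [[-22272439, 79384940], [-6248700, 22272041]]
... * rho(b) = [[-2, 7], [5, -18]]  ->  [[441469578, -1584835993], [123857605, -444637638]]
... * rho(a) = [[1, -1], [1, 0]]  ->  [[-1143366415, -441469578], [-320780033, -123857605]]
tr = -1143366415 + -123857605 = -1267224020

-1267224020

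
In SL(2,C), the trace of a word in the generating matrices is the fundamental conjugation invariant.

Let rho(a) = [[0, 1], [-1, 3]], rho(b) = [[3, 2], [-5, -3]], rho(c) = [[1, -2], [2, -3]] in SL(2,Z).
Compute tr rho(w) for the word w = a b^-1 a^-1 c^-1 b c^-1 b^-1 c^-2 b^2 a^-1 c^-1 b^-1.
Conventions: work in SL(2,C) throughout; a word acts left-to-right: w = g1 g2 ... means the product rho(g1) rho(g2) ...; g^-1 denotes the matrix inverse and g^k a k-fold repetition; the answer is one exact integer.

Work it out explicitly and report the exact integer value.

rho(a) = [[0, 1], [-1, 3]]
... * rho(b^-1) = [[-3, -2], [5, 3]]  ->  [[5, 3], [18, 11]]
... * rho(a^-1) = [[3, -1], [1, 0]]  ->  [[18, -5], [65, -18]]
... * rho(c^-1) = [[-3, 2], [-2, 1]]  ->  [[-44, 31], [-159, 112]]
... * rho(b) = [[3, 2], [-5, -3]]  ->  [[-287, -181], [-1037, -654]]
... * rho(c^-1) = [[-3, 2], [-2, 1]]  ->  [[1223, -755], [4419, -2728]]
... * rho(b^-1) = [[-3, -2], [5, 3]]  ->  [[-7444, -4711], [-26897, -17022]]
... * rho(c^-1) = [[-3, 2], [-2, 1]]  ->  [[31754, -19599], [114735, -70816]]
... * rho(c^-1) = [[-3, 2], [-2, 1]]  ->  [[-56064, 43909], [-202573, 158654]]
... * rho(b) = [[3, 2], [-5, -3]]  ->  [[-387737, -243855], [-1400989, -881108]]
... * rho(b) = [[3, 2], [-5, -3]]  ->  [[56064, -43909], [202573, -158654]]
... * rho(a^-1) = [[3, -1], [1, 0]]  ->  [[124283, -56064], [449065, -202573]]
... * rho(c^-1) = [[-3, 2], [-2, 1]]  ->  [[-260721, 192502], [-942049, 695557]]
... * rho(b^-1) = [[-3, -2], [5, 3]]  ->  [[1744673, 1098948], [6303932, 3970769]]
tr = 1744673 + 3970769 = 5715442

5715442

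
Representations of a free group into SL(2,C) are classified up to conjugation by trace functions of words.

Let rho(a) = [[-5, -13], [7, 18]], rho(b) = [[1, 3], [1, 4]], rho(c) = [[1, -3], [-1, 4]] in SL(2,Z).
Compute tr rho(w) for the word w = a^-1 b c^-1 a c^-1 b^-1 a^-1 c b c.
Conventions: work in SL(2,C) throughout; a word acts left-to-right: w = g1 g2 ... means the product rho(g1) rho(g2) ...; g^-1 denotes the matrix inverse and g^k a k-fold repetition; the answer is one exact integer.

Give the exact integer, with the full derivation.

rho(a^-1) = [[18, 13], [-7, -5]]
... * rho(b) = [[1, 3], [1, 4]]  ->  [[31, 106], [-12, -41]]
... * rho(c^-1) = [[4, 3], [1, 1]]  ->  [[230, 199], [-89, -77]]
... * rho(a) = [[-5, -13], [7, 18]]  ->  [[243, 592], [-94, -229]]
... * rho(c^-1) = [[4, 3], [1, 1]]  ->  [[1564, 1321], [-605, -511]]
... * rho(b^-1) = [[4, -3], [-1, 1]]  ->  [[4935, -3371], [-1909, 1304]]
... * rho(a^-1) = [[18, 13], [-7, -5]]  ->  [[112427, 81010], [-43490, -31337]]
... * rho(c) = [[1, -3], [-1, 4]]  ->  [[31417, -13241], [-12153, 5122]]
... * rho(b) = [[1, 3], [1, 4]]  ->  [[18176, 41287], [-7031, -15971]]
... * rho(c) = [[1, -3], [-1, 4]]  ->  [[-23111, 110620], [8940, -42791]]
tr = -23111 + -42791 = -65902

-65902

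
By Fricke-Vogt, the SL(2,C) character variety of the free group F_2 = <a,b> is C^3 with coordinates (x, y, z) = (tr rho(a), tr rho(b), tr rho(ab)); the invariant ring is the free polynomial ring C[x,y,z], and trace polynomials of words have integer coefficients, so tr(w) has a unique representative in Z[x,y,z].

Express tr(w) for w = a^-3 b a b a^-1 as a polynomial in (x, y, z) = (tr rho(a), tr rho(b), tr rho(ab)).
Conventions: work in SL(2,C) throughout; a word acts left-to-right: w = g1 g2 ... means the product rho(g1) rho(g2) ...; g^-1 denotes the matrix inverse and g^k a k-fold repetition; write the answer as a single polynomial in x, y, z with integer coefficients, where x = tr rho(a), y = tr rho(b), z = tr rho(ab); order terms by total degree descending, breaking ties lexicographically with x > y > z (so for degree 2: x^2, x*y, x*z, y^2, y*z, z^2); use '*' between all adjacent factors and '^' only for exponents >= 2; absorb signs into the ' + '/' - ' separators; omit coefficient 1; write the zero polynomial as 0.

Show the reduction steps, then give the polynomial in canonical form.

tr(b a b) = tr(b) * tr(a b) - tr(a)   [square of b] = y*z - x
tr(b a b a) = tr(b a) * tr(b a) - tr(1)   [split at a repeated b] = z^2 - 2
tr(b a b a^-1) = tr(b a b) * tr(a) - tr(b a b a)   [inverse elimination on a] = x*y*z - x^2 - z^2 + 2
tr(a^-2 b a b) = tr(b a b a^-1) * tr(a) - tr(b a b)   [inverse elimination on a] = x^2*y*z - x^3 - x*z^2 - y*z + 3*x
tr(b a b a^-3) = tr(a^-2 b a b) * tr(a) - tr(a^-2 b a b a)   [inverse elimination on a] = x^3*y*z - x^4 - x^2*z^2 - 2*x*y*z + 4*x^2 + z^2 - 2
tr(a^-3 b a b a^-1) = tr(b a b a^-3) * tr(a) - tr(b a b a^-2)   [inverse elimination on a] = x^4*y*z - x^5 - x^3*z^2 - 3*x^2*y*z + 5*x^3 + 2*x*z^2 + y*z - 5*x

x^4*y*z - x^5 - x^3*z^2 - 3*x^2*y*z + 5*x^3 + 2*x*z^2 + y*z - 5*x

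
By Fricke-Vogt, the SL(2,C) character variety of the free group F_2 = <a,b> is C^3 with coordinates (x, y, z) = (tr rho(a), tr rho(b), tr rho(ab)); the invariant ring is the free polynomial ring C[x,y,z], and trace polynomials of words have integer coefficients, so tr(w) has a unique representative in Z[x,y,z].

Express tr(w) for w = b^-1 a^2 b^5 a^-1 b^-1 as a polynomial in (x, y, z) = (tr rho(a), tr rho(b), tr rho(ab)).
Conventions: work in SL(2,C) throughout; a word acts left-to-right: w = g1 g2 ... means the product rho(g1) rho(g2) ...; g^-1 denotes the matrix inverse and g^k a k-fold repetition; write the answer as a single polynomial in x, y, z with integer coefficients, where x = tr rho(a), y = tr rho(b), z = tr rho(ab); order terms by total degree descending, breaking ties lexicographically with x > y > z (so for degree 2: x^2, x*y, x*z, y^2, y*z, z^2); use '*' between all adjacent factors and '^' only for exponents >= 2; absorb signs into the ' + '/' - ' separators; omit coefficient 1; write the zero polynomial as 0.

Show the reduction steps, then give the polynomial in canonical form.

-x^2*y^6*z + x^3*y^5 + x*y^7 + x*y^5*z^2 + 3*x^2*y^4*z - 3*x^3*y^3 - 7*x*y^5 - 3*x*y^3*z^2 - x^2*y^2*z + x^3*y + 13*x*y^3 + x*y*z^2 + y^2*z - 5*x*y - z

reduce: tr(b^2 a) = tr(b) * tr(a b) - tr(a)  (reduce the b square) = y*z - x
reduce: tr(b^2) = tr(b) * tr(b) - tr(1)  (reduce the b square) = y^2 - 2
reduce: tr(a^2 b^2) = tr(a) * tr(b^2 a) - tr(b^2)  (reduce the a square) = x*y*z - x^2 - y^2 + 2
tr(a^2 b) = tr(a) * tr(b a) - tr(b)  (reduce the a square) = x*z - y
tr(a^2 b^3) = tr(b) * tr(a^2 b^2) - tr(a^2 b)  (reduce the b square) = x*y^2*z - x^2*y - y^3 - x*z + 3*y
tr(b^4 a^2) = tr(b) * tr(a^2 b^3) - tr(a^2 b^2)  (reduce the b square) = x*y^3*z - x^2*y^2 - y^4 - 2*x*y*z + x^2 + 4*y^2 - 2
reduce: tr(a b^3) = tr(b) * tr(b a b) - tr(b a)  (reduce the b square) = y^2*z - x*y - z
reduce: tr(b^4 a) = tr(b) * tr(a b^3) - tr(a b^2)  (reduce the b square) = y^3*z - x*y^2 - 2*y*z + x
so tr(a^3 b^4) = tr(a) * tr(b^4 a^2) - tr(b^4 a)  (reduce the a square) = x^2*y^3*z - x^3*y^2 - x*y^4 - 2*x^2*y*z - y^3*z + x^3 + 5*x*y^2 + 2*y*z - 3*x
so tr(a^3 b^3) = tr(a) * tr(b^3 a^2) - tr(b^3 a)  (reduce the a square) = x^2*y^2*z - x^3*y - x*y^3 - x^2*z - y^2*z + 4*x*y + z
so tr(a^2 b^5 a) = tr(b) * tr(a^3 b^4) - tr(a^3 b^3)  (reduce the b square) = x^2*y^4*z - x^3*y^3 - x*y^5 - 3*x^2*y^2*z - y^4*z + 2*x^3*y + 6*x*y^3 + x^2*z + 3*y^2*z - 7*x*y - z
tr(b a b a) = tr(b a) * tr(b a) - tr(1)  (split on b) = z^2 - 2
tr(a b a^2 b) = tr(a) * tr(b a b a) - tr(b a b)  (reduce the a square) = x*z^2 - y*z - x
tr(a b a^2) = tr(a) * tr(a b a) - tr(a b)  (reduce the a square) = x^2*z - x*y - z
tr(a b a^2 b^2) = tr(b) * tr(a b a^2 b) - tr(a b a^2)  (reduce the b square) = x*y*z^2 - x^2*z - y^2*z + z
tr(a b a^2 b^3) = tr(b) * tr(a b a^2 b^2) - tr(a b a^2 b)  (reduce the b square) = x*y^2*z^2 - x^2*y*z - y^3*z - x*z^2 + 2*y*z + x
tr(b a b a^2 b^3) = tr(b) * tr(a b a^2 b^3) - tr(a b a^2 b^2)  (reduce the b square) = x*y^3*z^2 - x^2*y^2*z - y^4*z - 2*x*y*z^2 + x^2*z + 3*y^2*z + x*y - z
tr(a^2 b^5 a b) = tr(b) * tr(b a b a^2 b^3) - tr(b a b a^2 b^2)  (reduce the b square) = x*y^4*z^2 - x^2*y^3*z - y^5*z - 3*x*y^2*z^2 + 2*x^2*y*z + 4*y^3*z + x*y^2 + x*z^2 - 3*y*z - x
reduce: tr(a^2 b^5 a b^-1) = tr(a^2 b^5 a) * tr(b) - tr(a^2 b^5 a b)  (eliminate b^-1) = x^2*y^5*z - x^3*y^4 - x*y^6 - x*y^4*z^2 - 2*x^2*y^3*z + 2*x^3*y^2 + 6*x*y^4 + 3*x*y^2*z^2 - x^2*y*z - y^3*z - 8*x*y^2 - x*z^2 + 2*y*z + x
reduce: tr(b^-2 a^2 b^5 a) = tr(a^2 b^5 a b^-1) * tr(b) - tr(a^2 b^5 a)  (eliminate b^-1) = x^2*y^6*z - x^3*y^5 - x*y^7 - x*y^5*z^2 - 3*x^2*y^4*z + 3*x^3*y^3 + 7*x*y^5 + 3*x*y^3*z^2 + 2*x^2*y^2*z - 2*x^3*y - 14*x*y^3 - x*y*z^2 - x^2*z - y^2*z + 8*x*y + z
reduce: tr(b^-1 a^2 b^5 a^-1 b^-1) = tr(b^-2 a^2 b^5) * tr(a) - tr(b^-2 a^2 b^5 a)  (eliminate a^-1) = -x^2*y^6*z + x^3*y^5 + x*y^7 + x*y^5*z^2 + 3*x^2*y^4*z - 3*x^3*y^3 - 7*x*y^5 - 3*x*y^3*z^2 - x^2*y^2*z + x^3*y + 13*x*y^3 + x*y*z^2 + y^2*z - 5*x*y - z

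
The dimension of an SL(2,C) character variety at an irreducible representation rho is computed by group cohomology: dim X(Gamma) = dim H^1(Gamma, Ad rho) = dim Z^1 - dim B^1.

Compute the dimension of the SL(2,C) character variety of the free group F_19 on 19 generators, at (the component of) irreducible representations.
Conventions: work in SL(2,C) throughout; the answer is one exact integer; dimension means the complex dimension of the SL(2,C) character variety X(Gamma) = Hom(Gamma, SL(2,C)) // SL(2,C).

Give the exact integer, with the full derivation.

Here Gamma is free of rank 19 — no relator constrains a cocycle.
A cocycle picks one sl_2 vector per generator freely, giving dim Z^1 = 3*19 = 57.
Irreducibility makes the coboundary map sl_2 -> Z^1 injective (trivial centralizer), so dim B^1 = 3.
Therefore dim X = 57 - 3 = 54.

54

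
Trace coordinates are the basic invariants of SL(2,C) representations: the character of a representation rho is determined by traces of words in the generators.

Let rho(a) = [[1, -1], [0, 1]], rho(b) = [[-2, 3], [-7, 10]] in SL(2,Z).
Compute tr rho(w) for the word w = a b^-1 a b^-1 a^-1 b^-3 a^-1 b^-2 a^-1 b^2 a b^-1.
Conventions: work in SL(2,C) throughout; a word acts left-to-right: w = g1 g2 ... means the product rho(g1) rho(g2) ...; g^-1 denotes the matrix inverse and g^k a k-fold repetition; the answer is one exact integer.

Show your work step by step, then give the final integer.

rho(a) = [[1, -1], [0, 1]]
... * rho(b^-1) = [[10, -3], [7, -2]]  ->  [[3, -1], [7, -2]]
... * rho(a) = [[1, -1], [0, 1]]  ->  [[3, -4], [7, -9]]
... * rho(b^-1) = [[10, -3], [7, -2]]  ->  [[2, -1], [7, -3]]
... * rho(a^-1) = [[1, 1], [0, 1]]  ->  [[2, 1], [7, 4]]
... * rho(b^-1) = [[10, -3], [7, -2]]  ->  [[27, -8], [98, -29]]
... * rho(b^-1) = [[10, -3], [7, -2]]  ->  [[214, -65], [777, -236]]
... * rho(b^-1) = [[10, -3], [7, -2]]  ->  [[1685, -512], [6118, -1859]]
... * rho(a^-1) = [[1, 1], [0, 1]]  ->  [[1685, 1173], [6118, 4259]]
... * rho(b^-1) = [[10, -3], [7, -2]]  ->  [[25061, -7401], [90993, -26872]]
... * rho(b^-1) = [[10, -3], [7, -2]]  ->  [[198803, -60381], [721826, -219235]]
... * rho(a^-1) = [[1, 1], [0, 1]]  ->  [[198803, 138422], [721826, 502591]]
... * rho(b) = [[-2, 3], [-7, 10]]  ->  [[-1366560, 1980629], [-4961789, 7191388]]
... * rho(b) = [[-2, 3], [-7, 10]]  ->  [[-11131283, 15706610], [-40416138, 57028513]]
... * rho(a) = [[1, -1], [0, 1]]  ->  [[-11131283, 26837893], [-40416138, 97444651]]
... * rho(b^-1) = [[10, -3], [7, -2]]  ->  [[76552421, -20281937], [277951177, -73640888]]
tr = 76552421 + -73640888 = 2911533

2911533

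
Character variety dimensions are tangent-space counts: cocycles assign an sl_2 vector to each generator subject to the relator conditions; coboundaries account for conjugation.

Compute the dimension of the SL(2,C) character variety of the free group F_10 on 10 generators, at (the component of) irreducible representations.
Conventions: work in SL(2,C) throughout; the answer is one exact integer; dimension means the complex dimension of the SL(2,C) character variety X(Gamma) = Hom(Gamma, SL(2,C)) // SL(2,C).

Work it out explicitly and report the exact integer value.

27

Gamma = F_10 has 10 generators and no relators.
So Z^1 = (sl_2)^10 in full: dim Z^1 = 30.
At an irreducible rho the centralizer of the image in sl_2 is 0, so the coboundary map sl_2 -> Z^1 is injective: dim B^1 = 3.
dim H^1 = 30 - 3 = 27, which is dim X.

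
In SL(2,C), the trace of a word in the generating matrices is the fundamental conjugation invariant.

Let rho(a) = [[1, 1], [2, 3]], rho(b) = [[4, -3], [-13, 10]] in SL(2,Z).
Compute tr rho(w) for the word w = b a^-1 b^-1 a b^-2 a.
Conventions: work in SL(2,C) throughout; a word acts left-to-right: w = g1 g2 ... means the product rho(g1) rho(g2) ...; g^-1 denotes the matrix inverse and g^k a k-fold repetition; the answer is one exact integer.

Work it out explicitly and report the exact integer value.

rho(b) = [[4, -3], [-13, 10]]
... * rho(a^-1) = [[3, -1], [-2, 1]]  ->  [[18, -7], [-59, 23]]
... * rho(b^-1) = [[10, 3], [13, 4]]  ->  [[89, 26], [-291, -85]]
... * rho(a) = [[1, 1], [2, 3]]  ->  [[141, 167], [-461, -546]]
... * rho(b^-1) = [[10, 3], [13, 4]]  ->  [[3581, 1091], [-11708, -3567]]
... * rho(b^-1) = [[10, 3], [13, 4]]  ->  [[49993, 15107], [-163451, -49392]]
... * rho(a) = [[1, 1], [2, 3]]  ->  [[80207, 95314], [-262235, -311627]]
tr = 80207 + -311627 = -231420

-231420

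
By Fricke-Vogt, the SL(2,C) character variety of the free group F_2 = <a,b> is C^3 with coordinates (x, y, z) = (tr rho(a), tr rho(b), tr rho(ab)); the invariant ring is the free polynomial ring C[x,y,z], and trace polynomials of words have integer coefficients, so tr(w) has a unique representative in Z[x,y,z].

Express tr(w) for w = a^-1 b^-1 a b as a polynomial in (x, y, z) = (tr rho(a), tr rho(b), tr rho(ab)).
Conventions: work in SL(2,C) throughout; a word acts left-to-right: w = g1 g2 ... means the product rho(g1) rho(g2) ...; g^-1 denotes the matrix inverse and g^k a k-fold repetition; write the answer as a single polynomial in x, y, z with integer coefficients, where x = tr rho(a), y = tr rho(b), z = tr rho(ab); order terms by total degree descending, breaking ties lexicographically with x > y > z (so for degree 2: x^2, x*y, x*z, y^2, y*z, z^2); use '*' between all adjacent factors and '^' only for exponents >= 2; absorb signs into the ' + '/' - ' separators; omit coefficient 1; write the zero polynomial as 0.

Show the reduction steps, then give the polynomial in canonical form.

-x*y*z + x^2 + y^2 + z^2 - 2

use: trace(b a b) = trace(b)*trace(a b) - trace(a)  (reduce the b square) = y*z - x
apply: trace(b a b a) = trace(b a)*trace(b a) - trace(1)  (split on b) = z^2 - 2
use: trace(a b a^-1 b) = trace(b a b)*trace(a) - trace(b a b a)  (eliminate a^-1) = x*y*z - x^2 - z^2 + 2
use: trace(a^-1 b^-1 a b) = trace(a b a^-1)*trace(b) - trace(a b a^-1 b)  (eliminate b^-1) = -x*y*z + x^2 + y^2 + z^2 - 2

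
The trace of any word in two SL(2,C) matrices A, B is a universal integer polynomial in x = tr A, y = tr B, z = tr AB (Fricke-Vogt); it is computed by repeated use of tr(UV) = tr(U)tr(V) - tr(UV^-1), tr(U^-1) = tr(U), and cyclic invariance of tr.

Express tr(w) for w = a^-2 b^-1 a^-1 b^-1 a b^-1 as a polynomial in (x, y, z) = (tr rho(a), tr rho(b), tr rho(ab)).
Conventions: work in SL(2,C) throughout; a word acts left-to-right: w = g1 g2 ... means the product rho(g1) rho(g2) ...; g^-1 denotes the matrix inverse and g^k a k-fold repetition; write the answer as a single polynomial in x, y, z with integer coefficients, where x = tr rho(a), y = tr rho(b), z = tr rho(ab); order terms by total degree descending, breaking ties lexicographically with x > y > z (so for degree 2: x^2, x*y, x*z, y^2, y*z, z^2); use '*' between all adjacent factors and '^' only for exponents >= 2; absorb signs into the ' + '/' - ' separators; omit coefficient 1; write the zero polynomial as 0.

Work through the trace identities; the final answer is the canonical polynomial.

x^2*y*z^2 - x^3*z - x*y^2*z - x*z^3 + y*z^2 + 3*x*z - y

trace(a^-1) = trace(a) = x
trace(a^-1 b) = trace(b) * trace(a) - trace(b a)   [inverse elimination on a] = x*y - z
so trace(a^-1 b^-1) = trace(a^-1) * trace(b) - trace(a^-1 b)   [inverse elimination on b] = z
so trace(b^-1 a^-1 b^-1) = trace(a^-1 b^-1) * trace(b) - trace(a^-1)   [inverse elimination on b] = y*z - x
so trace(a b a) = trace(a) * trace(b a) - trace(b)   [square of a] = x*z - y
trace(a b a b) = trace(b a) * trace(b a) - trace(1)   [split at a repeated b] = z^2 - 2
trace(b^-1 a b a) = trace(a b a) * trace(b) - trace(a b a b)   [inverse elimination on b] = x*y*z - y^2 - z^2 + 2
so trace(b^-1 a b a^-1) = trace(b^-1 a b) * trace(a) - trace(b^-1 a b a)   [inverse elimination on a] = -x*y*z + x^2 + y^2 + z^2 - 2
trace(a^-1 b^-1 a b a^-1) = trace(b^-1 a b a^-1) * trace(a) - trace(b^-1 a b)   [inverse elimination on a] = -x^2*y*z + x^3 + x*y^2 + x*z^2 - 3*x
trace(a^2) = trace(a) * trace(a) - trace(1)   [square of a] = x^2 - 2
reduce: trace(a b^2 a) = trace(b) * trace(a^2 b) - trace(a^2)   [square of b] = x*y*z - x^2 - y^2 + 2
trace(a b^2 a b) = trace(b) * trace(a b a b) - trace(a b a)   [square of b] = y*z^2 - x*z - y
trace(b a b^-1 a b) = trace(a b^2 a) * trace(b) - trace(a b^2 a b)   [inverse elimination on b] = x*y^2*z - x^2*y - y^3 - y*z^2 + x*z + 3*y
trace(a b a b a) = trace(a) * trace(b a b a) - trace(b a b)   [square of a] = x*z^2 - y*z - x
reduce: trace(a b a b a b) = trace(a b a b) * trace(a b) - trace(b a)   [split at a repeated a] = z^3 - 3*z
trace(b a b^-1 a b a) = trace(a b a b a) * trace(b) - trace(a b a b a b)   [inverse elimination on b] = x*y*z^2 - y^2*z - z^3 - x*y + 3*z
trace(b^-1 a b a^-1 b a) = trace(b a b^-1 a b) * trace(a) - trace(b a b^-1 a b a)   [inverse elimination on a] = x^2*y^2*z - x^3*y - x*y^3 - 2*x*y*z^2 + x^2*z + y^2*z + z^3 + 4*x*y - 3*z
so trace(a^-1 b^-1 a b a^-1 b) = trace(b^-1 a b a^-1 b) * trace(a) - trace(b^-1 a b a^-1 b a)   [inverse elimination on a] = -x^2*y^2*z + x^3*y + x*y^3 + 2*x*y*z^2 - x^2*z - y^2*z - z^3 - 3*x*y + 3*z
reduce: trace(a^-1 b^-1 a^-1 b^-1 a b) = trace(a^-1 b^-1 a b a^-1) * trace(b) - trace(a^-1 b^-1 a b a^-1 b)   [inverse elimination on b] = -x*y*z^2 + x^2*z + y^2*z + z^3 - 3*z
so trace(b^-1 a^-1 b^-1 a b^-1 a^-1) = trace(a^-1 b^-1 a^-1 b^-1 a) * trace(b) - trace(a^-1 b^-1 a^-1 b^-1 a b)   [inverse elimination on b] = x*y*z^2 - x^2*z - z^3 - x*y + 3*z
trace(b^-2 a) = trace(a b^-1) * trace(b) - trace(a)   [inverse elimination on b] = x*y^2 - y*z - x
so trace(b^-1 a b^-2) = trace(b^-2 a) * trace(b) - trace(b^-2 a b)   [inverse elimination on b] = x*y^3 - y^2*z - 2*x*y + z
trace(b^-1 a^2) = trace(a^2) * trace(b) - trace(a^2 b)   [inverse elimination on b] = x^2*y - x*z - y
trace(a b^-2 a) = trace(b^-1 a^2) * trace(b) - trace(b^-1 a^2 b)   [inverse elimination on b] = x^2*y^2 - x*y*z - x^2 - y^2 + 2
trace(a b^-2 a b) = trace(b^-1 a b a) * trace(b) - trace(b^-1 a b a b)   [inverse elimination on b] = x*y^2*z - y^3 - y*z^2 - x*z + 3*y
so trace(b^-1 a b^-2 a) = trace(a b^-2 a) * trace(b) - trace(a b^-2 a b)   [inverse elimination on b] = x^2*y^3 - 2*x*y^2*z - x^2*y + y*z^2 + x*z - y
trace(b^-1 a^-1 b^-1 a b^-1) = trace(b^-1 a b^-2) * trace(a) - trace(b^-1 a b^-2 a)   [inverse elimination on a] = x*y^2*z - x^2*y - y*z^2 + y
trace(a^-2 b^-1 a^-1 b^-1 a b^-1) = trace(b^-1 a^-1 b^-1 a b^-1 a^-1) * trace(a) - trace(b^-1 a^-1 b^-1 a b^-1)   [inverse elimination on a] = x^2*y*z^2 - x^3*z - x*y^2*z - x*z^3 + y*z^2 + 3*x*z - y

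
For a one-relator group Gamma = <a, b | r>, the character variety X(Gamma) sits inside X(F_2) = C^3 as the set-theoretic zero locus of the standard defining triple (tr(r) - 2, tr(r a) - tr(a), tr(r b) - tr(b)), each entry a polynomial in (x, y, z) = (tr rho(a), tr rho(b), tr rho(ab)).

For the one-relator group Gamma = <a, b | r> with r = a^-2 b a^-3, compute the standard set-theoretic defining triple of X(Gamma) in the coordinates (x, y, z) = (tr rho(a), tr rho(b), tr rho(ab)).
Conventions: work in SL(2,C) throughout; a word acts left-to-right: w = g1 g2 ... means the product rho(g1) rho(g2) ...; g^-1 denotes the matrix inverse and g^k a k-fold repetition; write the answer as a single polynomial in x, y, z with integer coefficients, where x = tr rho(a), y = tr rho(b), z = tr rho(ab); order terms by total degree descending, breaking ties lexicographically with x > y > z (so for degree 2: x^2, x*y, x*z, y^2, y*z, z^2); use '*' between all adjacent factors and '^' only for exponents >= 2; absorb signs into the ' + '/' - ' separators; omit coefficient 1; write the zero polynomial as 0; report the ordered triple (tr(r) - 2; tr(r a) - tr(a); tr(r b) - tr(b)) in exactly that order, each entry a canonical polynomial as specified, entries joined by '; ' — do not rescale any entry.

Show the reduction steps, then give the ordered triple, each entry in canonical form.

x^5*y - x^4*z - 4*x^3*y + 3*x^2*z + 3*x*y - z - 2; x^4*y - x^3*z - 3*x^2*y + 2*x*z - x + y; x^5*y^2 - 2*x^4*y*z - 3*x^3*y^2 + x^3*z^2 + 4*x^2*y*z + 2*x*y^2 - x*z^2 - y*z - x - y

trace(b a^-1) = trace(b)*trace(a) - trace(b a) = x*y - z
so trace(a^-2 b) = trace(b a^-1)*trace(a) - trace(b) = x^2*y - x*z - y
so trace(b a^-3) = trace(a^-2 b)*trace(a) - trace(a^-2 b a) = x^3*y - x^2*z - 2*x*y + z
trace(a^-3 b a^-1) = trace(b a^-3)*trace(a) - trace(b a^-2) = x^4*y - x^3*z - 3*x^2*y + 2*x*z + y
reduce: trace(a^-2 b a^-3) = trace(a^-3 b a^-1)*trace(a) - trace(a^-3 b) = x^5*y - x^4*z - 4*x^3*y + 3*x^2*z + 3*x*y - z
trace(b^2) = trace(b)*trace(b) - trace(1) = y^2 - 2
trace(b^2 a) = trace(b)*trace(a b) - trace(a) = y*z - x
trace(b a^-1 b) = trace(b^2)*trace(a) - trace(b^2 a) = x*y^2 - y*z - x
trace(b a b a) = trace(b a)*trace(b a) - trace(1)   [split at repeated b] = z^2 - 2
trace(b a^-1 b a) = trace(b a b)*trace(a) - trace(b a b a) = x*y*z - x^2 - z^2 + 2
trace(b a^-1 b a^-1) = trace(b a^-1 b)*trace(a) - trace(b a^-1 b a) = x^2*y^2 - 2*x*y*z + z^2 - 2
trace(b a^-2 b a^-1) = trace(b a^-1 b a^-1)*trace(a) - trace(b a^-1 b) = x^3*y^2 - 2*x^2*y*z - x*y^2 + x*z^2 + y*z - x
trace(b a^-2 b) = trace(b^2 a^-1)*trace(a) - trace(b^2) = x^2*y^2 - x*y*z - x^2 - y^2 + 2
so trace(a^-2 b a^-2 b) = trace(b a^-2 b a^-1)*trace(a) - trace(b a^-2 b) = x^4*y^2 - 2*x^3*y*z - 2*x^2*y^2 + x^2*z^2 + 2*x*y*z + y^2 - 2
so trace(a^-2 b a^-3 b) = trace(a^-2 b a^-2 b)*trace(a) - trace(a^-2 b a^-2 b a) = x^5*y^2 - 2*x^4*y*z - 3*x^3*y^2 + x^3*z^2 + 4*x^2*y*z + 2*x*y^2 - x*z^2 - y*z - x
assemble the triple (trace(r) - 2; trace(r a) - x; trace(r b) - y)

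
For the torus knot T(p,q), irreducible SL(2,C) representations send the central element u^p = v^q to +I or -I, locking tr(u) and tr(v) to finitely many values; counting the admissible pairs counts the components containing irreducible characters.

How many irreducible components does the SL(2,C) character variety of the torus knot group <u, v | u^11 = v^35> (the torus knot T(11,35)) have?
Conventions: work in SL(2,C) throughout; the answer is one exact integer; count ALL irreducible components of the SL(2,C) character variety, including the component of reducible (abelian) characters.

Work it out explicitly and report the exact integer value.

For T(11,35): irreducibility forces the central element u^11 = v^35 to one of +I, -I.
So on each irreducible component the traces are pinned: tr(u) = 2*cos(pi*alpha/11) with 1 <= alpha <= 10, tr(v) = 2*cos(pi*beta/35) with 1 <= beta <= 34.
The two central values (-1)^alpha I and (-1)^beta I must be the same matrix, so alpha and beta share a parity.
Enumerate parity-matched pairs: 5*17 odd-odd plus 5*17 even-even gives 170.
components with irreducible characters: 170; plus the single component of reducible (abelian) characters: total 171.

171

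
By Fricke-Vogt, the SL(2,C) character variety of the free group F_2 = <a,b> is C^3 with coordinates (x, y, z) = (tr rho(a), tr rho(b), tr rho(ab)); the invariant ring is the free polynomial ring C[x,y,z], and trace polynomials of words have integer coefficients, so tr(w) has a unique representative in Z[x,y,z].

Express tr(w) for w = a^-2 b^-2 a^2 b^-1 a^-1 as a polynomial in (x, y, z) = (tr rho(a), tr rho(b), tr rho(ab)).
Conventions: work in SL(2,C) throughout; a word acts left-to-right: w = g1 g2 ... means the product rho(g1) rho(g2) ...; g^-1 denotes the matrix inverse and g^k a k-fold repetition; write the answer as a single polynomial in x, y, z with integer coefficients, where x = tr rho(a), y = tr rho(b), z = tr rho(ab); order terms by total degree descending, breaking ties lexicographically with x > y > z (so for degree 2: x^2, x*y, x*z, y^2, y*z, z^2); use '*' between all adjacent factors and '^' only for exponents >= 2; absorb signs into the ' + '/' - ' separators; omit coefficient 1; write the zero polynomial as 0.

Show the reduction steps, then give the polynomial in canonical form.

so trace(a^-1) = trace(a) = x
reduce: trace(a^-1 b) = trace(b) trace(a) - trace(b a)   [inverse elimination on a] = x*y - z
so trace(a^-1 b^-1) = trace(a^-1) trace(b) - trace(a^-1 b)   [inverse elimination on b] = z
reduce: trace(b^2 a) = trace(b) trace(a b) - trace(a)   [square of b] = y*z - x
trace(b^2) = trace(b) trace(b) - trace(1)   [square of b] = y^2 - 2
trace(b a^2 b) = trace(a) trace(b^2 a) - trace(b^2)   [square of a] = x*y*z - x^2 - y^2 + 2
trace(b a b a) = trace(a b) trace(a b) - trace(1)   [split at a repeated a] = z^2 - 2
trace(b a^2 b a) = trace(a) trace(b a b a) - trace(b a b)   [square of a] = x*z^2 - y*z - x
trace(a^2 b a^-1 b) = trace(b a^2 b) trace(a) - trace(b a^2 b a)   [inverse elimination on a] = x^2*y*z - x^3 - x*y^2 - x*z^2 + y*z + 3*x
trace(b^-1 a^2 b a^-1) = trace(a^2 b a^-1) trace(b) - trace(a^2 b a^-1 b)   [inverse elimination on b] = -x^2*y*z + x^3 + x*y^2 + x*z^2 - 3*x
reduce: trace(a^2) = trace(a) trace(a) - trace(1)   [square of a] = x^2 - 2
so trace(b^-1 a^2 b a^-2) = trace(b^-1 a^2 b a^-1) trace(a) - trace(b^-1 a^2 b)   [inverse elimination on a] = -x^3*y*z + x^4 + x^2*y^2 + x^2*z^2 - 4*x^2 + 2
trace(a^-3 b^-1 a^2 b) = trace(b^-1 a^2 b a^-2) trace(a) - trace(b^-1 a^2 b a^-1)   [inverse elimination on a] = -x^4*y*z + x^5 + x^3*y^2 + x^3*z^2 + x^2*y*z - 5*x^3 - x*y^2 - x*z^2 + 5*x
trace(a^2 b^-1 a^-3 b^-1) = trace(a^-3 b^-1 a^2) trace(b) - trace(a^-3 b^-1 a^2 b)   [inverse elimination on b] = x^4*y*z - x^5 - x^3*y^2 - x^3*z^2 - x^2*y*z + 5*x^3 + x*y^2 + x*z^2 + y*z - 5*x
so trace(a^-2 b^-2 a^2 b^-1 a^-1) = trace(a^2 b^-1 a^-3 b^-1) trace(b) - trace(a^2 b^-1 a^-3)   [inverse elimination on b] = x^4*y^2*z - x^5*y - x^3*y^3 - x^3*y*z^2 - x^2*y^2*z + 5*x^3*y + x*y^3 + x*y*z^2 + y^2*z - 5*x*y - z

x^4*y^2*z - x^5*y - x^3*y^3 - x^3*y*z^2 - x^2*y^2*z + 5*x^3*y + x*y^3 + x*y*z^2 + y^2*z - 5*x*y - z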